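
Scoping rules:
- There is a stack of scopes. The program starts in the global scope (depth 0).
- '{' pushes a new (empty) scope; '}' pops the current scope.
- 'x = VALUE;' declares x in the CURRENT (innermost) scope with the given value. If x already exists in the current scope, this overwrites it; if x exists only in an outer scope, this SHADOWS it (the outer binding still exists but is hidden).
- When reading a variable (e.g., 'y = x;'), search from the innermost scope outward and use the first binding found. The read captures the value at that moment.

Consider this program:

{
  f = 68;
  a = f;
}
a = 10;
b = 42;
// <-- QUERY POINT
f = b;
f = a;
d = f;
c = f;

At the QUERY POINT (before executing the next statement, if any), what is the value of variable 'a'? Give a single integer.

Step 1: enter scope (depth=1)
Step 2: declare f=68 at depth 1
Step 3: declare a=(read f)=68 at depth 1
Step 4: exit scope (depth=0)
Step 5: declare a=10 at depth 0
Step 6: declare b=42 at depth 0
Visible at query point: a=10 b=42

Answer: 10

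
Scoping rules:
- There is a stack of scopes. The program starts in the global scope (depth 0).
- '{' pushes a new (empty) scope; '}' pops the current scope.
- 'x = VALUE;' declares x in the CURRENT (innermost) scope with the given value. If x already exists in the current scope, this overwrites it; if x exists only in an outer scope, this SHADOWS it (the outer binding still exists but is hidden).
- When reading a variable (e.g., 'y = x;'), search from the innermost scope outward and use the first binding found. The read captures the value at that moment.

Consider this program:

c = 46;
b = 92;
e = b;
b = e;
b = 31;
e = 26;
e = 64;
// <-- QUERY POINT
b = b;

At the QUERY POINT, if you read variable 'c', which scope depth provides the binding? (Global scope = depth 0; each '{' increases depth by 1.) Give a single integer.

Step 1: declare c=46 at depth 0
Step 2: declare b=92 at depth 0
Step 3: declare e=(read b)=92 at depth 0
Step 4: declare b=(read e)=92 at depth 0
Step 5: declare b=31 at depth 0
Step 6: declare e=26 at depth 0
Step 7: declare e=64 at depth 0
Visible at query point: b=31 c=46 e=64

Answer: 0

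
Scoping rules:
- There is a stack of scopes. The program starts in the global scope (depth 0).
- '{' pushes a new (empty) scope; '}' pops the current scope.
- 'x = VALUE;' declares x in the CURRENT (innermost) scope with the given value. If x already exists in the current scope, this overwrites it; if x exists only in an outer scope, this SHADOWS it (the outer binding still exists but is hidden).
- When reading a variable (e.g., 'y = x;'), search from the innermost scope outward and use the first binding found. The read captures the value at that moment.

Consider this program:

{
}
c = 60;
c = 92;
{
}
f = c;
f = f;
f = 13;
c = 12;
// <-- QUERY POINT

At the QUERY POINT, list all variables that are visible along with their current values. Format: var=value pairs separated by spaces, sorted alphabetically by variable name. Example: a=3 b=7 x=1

Step 1: enter scope (depth=1)
Step 2: exit scope (depth=0)
Step 3: declare c=60 at depth 0
Step 4: declare c=92 at depth 0
Step 5: enter scope (depth=1)
Step 6: exit scope (depth=0)
Step 7: declare f=(read c)=92 at depth 0
Step 8: declare f=(read f)=92 at depth 0
Step 9: declare f=13 at depth 0
Step 10: declare c=12 at depth 0
Visible at query point: c=12 f=13

Answer: c=12 f=13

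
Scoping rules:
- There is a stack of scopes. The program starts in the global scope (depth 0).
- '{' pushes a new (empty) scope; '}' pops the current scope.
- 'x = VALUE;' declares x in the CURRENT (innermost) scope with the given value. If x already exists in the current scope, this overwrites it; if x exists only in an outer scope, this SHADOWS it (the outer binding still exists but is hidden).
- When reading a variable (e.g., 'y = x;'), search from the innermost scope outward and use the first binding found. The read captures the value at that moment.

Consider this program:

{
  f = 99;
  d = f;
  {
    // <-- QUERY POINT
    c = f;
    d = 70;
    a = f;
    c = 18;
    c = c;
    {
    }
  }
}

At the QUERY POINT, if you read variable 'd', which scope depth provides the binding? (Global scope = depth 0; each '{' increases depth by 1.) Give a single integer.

Answer: 1

Derivation:
Step 1: enter scope (depth=1)
Step 2: declare f=99 at depth 1
Step 3: declare d=(read f)=99 at depth 1
Step 4: enter scope (depth=2)
Visible at query point: d=99 f=99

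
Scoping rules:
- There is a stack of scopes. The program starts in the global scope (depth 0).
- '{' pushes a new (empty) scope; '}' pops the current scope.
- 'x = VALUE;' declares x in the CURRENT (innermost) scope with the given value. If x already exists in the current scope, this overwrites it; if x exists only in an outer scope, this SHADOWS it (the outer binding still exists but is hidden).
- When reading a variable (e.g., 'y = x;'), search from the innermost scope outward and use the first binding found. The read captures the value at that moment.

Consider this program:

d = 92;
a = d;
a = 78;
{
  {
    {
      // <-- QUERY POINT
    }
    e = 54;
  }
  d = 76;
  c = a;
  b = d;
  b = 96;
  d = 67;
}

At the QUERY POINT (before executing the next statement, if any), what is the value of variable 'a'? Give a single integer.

Step 1: declare d=92 at depth 0
Step 2: declare a=(read d)=92 at depth 0
Step 3: declare a=78 at depth 0
Step 4: enter scope (depth=1)
Step 5: enter scope (depth=2)
Step 6: enter scope (depth=3)
Visible at query point: a=78 d=92

Answer: 78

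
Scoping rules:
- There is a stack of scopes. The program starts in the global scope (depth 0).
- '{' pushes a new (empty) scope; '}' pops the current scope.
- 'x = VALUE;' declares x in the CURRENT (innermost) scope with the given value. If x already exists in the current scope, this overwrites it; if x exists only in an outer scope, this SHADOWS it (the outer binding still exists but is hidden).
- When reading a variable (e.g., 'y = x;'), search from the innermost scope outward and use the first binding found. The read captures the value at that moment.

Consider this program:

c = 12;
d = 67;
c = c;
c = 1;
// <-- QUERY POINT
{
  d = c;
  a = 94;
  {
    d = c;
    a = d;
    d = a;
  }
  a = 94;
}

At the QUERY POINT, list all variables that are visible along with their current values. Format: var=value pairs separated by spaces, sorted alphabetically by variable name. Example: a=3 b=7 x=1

Step 1: declare c=12 at depth 0
Step 2: declare d=67 at depth 0
Step 3: declare c=(read c)=12 at depth 0
Step 4: declare c=1 at depth 0
Visible at query point: c=1 d=67

Answer: c=1 d=67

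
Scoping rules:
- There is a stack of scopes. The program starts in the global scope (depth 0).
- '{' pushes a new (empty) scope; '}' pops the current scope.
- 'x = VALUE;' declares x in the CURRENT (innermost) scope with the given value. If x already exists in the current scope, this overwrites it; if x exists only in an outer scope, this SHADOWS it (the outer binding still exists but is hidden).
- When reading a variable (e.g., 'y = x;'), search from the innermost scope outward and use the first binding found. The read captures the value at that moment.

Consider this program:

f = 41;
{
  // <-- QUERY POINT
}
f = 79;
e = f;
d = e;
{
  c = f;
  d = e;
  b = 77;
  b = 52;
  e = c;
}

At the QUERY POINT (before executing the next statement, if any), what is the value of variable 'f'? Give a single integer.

Step 1: declare f=41 at depth 0
Step 2: enter scope (depth=1)
Visible at query point: f=41

Answer: 41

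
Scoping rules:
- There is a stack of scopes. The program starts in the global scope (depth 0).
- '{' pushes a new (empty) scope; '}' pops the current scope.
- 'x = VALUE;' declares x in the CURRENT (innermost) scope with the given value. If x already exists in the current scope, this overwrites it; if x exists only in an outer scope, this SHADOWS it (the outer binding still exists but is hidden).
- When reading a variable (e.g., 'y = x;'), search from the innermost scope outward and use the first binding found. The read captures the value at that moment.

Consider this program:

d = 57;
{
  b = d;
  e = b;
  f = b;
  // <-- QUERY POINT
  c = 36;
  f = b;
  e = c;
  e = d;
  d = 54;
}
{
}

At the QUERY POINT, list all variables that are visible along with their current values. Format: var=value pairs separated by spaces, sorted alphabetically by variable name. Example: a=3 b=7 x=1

Answer: b=57 d=57 e=57 f=57

Derivation:
Step 1: declare d=57 at depth 0
Step 2: enter scope (depth=1)
Step 3: declare b=(read d)=57 at depth 1
Step 4: declare e=(read b)=57 at depth 1
Step 5: declare f=(read b)=57 at depth 1
Visible at query point: b=57 d=57 e=57 f=57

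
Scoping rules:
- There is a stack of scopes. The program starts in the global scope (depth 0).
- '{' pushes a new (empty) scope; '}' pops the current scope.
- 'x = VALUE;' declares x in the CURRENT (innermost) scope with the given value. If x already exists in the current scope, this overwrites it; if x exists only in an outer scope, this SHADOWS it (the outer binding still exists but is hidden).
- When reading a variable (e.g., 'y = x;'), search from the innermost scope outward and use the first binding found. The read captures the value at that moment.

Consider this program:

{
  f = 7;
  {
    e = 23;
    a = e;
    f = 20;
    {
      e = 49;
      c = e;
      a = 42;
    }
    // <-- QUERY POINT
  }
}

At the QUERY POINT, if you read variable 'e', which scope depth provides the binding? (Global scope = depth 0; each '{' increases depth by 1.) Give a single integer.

Answer: 2

Derivation:
Step 1: enter scope (depth=1)
Step 2: declare f=7 at depth 1
Step 3: enter scope (depth=2)
Step 4: declare e=23 at depth 2
Step 5: declare a=(read e)=23 at depth 2
Step 6: declare f=20 at depth 2
Step 7: enter scope (depth=3)
Step 8: declare e=49 at depth 3
Step 9: declare c=(read e)=49 at depth 3
Step 10: declare a=42 at depth 3
Step 11: exit scope (depth=2)
Visible at query point: a=23 e=23 f=20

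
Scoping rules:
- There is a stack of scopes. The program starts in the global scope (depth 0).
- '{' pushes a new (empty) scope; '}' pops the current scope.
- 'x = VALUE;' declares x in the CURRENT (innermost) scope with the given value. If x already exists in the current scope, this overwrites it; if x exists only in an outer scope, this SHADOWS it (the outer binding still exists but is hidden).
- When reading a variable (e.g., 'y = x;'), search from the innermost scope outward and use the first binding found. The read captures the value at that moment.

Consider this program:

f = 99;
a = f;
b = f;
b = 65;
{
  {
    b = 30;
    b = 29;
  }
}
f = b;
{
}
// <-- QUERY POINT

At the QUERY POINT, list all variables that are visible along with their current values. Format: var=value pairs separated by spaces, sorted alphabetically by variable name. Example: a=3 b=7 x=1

Answer: a=99 b=65 f=65

Derivation:
Step 1: declare f=99 at depth 0
Step 2: declare a=(read f)=99 at depth 0
Step 3: declare b=(read f)=99 at depth 0
Step 4: declare b=65 at depth 0
Step 5: enter scope (depth=1)
Step 6: enter scope (depth=2)
Step 7: declare b=30 at depth 2
Step 8: declare b=29 at depth 2
Step 9: exit scope (depth=1)
Step 10: exit scope (depth=0)
Step 11: declare f=(read b)=65 at depth 0
Step 12: enter scope (depth=1)
Step 13: exit scope (depth=0)
Visible at query point: a=99 b=65 f=65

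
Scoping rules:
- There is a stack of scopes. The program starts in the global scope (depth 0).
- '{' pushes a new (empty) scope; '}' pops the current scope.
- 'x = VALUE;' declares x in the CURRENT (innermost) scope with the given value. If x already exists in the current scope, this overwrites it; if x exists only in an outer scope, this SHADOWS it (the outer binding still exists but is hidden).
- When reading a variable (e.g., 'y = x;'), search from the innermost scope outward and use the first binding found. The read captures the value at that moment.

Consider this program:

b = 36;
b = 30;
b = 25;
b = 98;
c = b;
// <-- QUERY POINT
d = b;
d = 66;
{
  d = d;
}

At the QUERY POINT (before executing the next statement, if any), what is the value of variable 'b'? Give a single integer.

Answer: 98

Derivation:
Step 1: declare b=36 at depth 0
Step 2: declare b=30 at depth 0
Step 3: declare b=25 at depth 0
Step 4: declare b=98 at depth 0
Step 5: declare c=(read b)=98 at depth 0
Visible at query point: b=98 c=98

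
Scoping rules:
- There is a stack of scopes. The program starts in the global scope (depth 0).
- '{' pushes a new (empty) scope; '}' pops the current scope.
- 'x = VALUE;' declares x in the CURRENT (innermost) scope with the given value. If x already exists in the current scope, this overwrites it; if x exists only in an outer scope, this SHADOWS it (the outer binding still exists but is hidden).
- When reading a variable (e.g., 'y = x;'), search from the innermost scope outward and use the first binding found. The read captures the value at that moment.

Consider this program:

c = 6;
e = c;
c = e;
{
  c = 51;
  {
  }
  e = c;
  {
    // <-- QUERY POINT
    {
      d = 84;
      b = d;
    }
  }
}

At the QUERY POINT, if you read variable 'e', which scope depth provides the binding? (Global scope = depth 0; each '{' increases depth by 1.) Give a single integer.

Step 1: declare c=6 at depth 0
Step 2: declare e=(read c)=6 at depth 0
Step 3: declare c=(read e)=6 at depth 0
Step 4: enter scope (depth=1)
Step 5: declare c=51 at depth 1
Step 6: enter scope (depth=2)
Step 7: exit scope (depth=1)
Step 8: declare e=(read c)=51 at depth 1
Step 9: enter scope (depth=2)
Visible at query point: c=51 e=51

Answer: 1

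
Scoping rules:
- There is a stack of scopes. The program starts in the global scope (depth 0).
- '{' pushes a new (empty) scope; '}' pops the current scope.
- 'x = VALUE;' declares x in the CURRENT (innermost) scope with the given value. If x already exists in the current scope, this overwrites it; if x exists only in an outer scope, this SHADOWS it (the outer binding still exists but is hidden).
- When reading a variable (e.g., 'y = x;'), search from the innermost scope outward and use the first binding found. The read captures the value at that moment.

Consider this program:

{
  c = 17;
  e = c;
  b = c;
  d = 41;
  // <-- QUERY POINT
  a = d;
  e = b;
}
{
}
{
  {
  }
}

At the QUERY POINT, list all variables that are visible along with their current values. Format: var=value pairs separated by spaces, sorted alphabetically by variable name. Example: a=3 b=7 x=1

Answer: b=17 c=17 d=41 e=17

Derivation:
Step 1: enter scope (depth=1)
Step 2: declare c=17 at depth 1
Step 3: declare e=(read c)=17 at depth 1
Step 4: declare b=(read c)=17 at depth 1
Step 5: declare d=41 at depth 1
Visible at query point: b=17 c=17 d=41 e=17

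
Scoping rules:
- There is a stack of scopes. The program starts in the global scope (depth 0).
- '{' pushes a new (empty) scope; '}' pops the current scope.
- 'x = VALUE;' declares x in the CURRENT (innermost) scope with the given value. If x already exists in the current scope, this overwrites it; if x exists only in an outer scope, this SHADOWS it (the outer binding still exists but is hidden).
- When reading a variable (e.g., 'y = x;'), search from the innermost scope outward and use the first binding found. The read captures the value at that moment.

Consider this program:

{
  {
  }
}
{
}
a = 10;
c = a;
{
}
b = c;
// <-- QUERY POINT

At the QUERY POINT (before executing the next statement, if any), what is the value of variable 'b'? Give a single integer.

Answer: 10

Derivation:
Step 1: enter scope (depth=1)
Step 2: enter scope (depth=2)
Step 3: exit scope (depth=1)
Step 4: exit scope (depth=0)
Step 5: enter scope (depth=1)
Step 6: exit scope (depth=0)
Step 7: declare a=10 at depth 0
Step 8: declare c=(read a)=10 at depth 0
Step 9: enter scope (depth=1)
Step 10: exit scope (depth=0)
Step 11: declare b=(read c)=10 at depth 0
Visible at query point: a=10 b=10 c=10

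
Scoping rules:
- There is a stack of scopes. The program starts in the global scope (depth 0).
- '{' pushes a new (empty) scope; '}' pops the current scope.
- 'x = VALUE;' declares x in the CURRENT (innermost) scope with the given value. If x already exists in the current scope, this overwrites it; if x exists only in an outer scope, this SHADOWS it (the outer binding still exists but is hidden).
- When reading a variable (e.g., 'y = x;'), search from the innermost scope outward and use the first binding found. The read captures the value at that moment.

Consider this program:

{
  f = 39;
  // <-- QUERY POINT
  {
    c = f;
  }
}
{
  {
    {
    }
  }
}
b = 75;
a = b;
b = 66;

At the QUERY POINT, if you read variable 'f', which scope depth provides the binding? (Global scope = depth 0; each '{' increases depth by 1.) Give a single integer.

Step 1: enter scope (depth=1)
Step 2: declare f=39 at depth 1
Visible at query point: f=39

Answer: 1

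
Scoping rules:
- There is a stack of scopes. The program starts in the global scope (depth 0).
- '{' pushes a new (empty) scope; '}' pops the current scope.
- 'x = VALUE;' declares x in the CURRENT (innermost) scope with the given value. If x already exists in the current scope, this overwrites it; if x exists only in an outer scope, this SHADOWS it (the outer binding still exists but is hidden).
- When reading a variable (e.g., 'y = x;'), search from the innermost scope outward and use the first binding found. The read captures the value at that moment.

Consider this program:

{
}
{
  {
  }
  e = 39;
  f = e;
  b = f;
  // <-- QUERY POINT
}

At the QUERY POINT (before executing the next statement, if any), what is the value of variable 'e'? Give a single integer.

Step 1: enter scope (depth=1)
Step 2: exit scope (depth=0)
Step 3: enter scope (depth=1)
Step 4: enter scope (depth=2)
Step 5: exit scope (depth=1)
Step 6: declare e=39 at depth 1
Step 7: declare f=(read e)=39 at depth 1
Step 8: declare b=(read f)=39 at depth 1
Visible at query point: b=39 e=39 f=39

Answer: 39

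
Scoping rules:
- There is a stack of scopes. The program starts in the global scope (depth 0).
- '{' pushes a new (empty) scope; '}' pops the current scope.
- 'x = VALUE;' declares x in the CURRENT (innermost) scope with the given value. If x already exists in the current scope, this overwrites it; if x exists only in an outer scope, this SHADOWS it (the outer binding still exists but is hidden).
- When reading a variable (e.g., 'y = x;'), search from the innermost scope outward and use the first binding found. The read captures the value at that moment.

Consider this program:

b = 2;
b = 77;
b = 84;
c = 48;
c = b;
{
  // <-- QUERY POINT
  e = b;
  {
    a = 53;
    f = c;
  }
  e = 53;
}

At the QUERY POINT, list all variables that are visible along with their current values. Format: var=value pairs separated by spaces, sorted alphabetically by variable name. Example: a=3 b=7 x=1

Answer: b=84 c=84

Derivation:
Step 1: declare b=2 at depth 0
Step 2: declare b=77 at depth 0
Step 3: declare b=84 at depth 0
Step 4: declare c=48 at depth 0
Step 5: declare c=(read b)=84 at depth 0
Step 6: enter scope (depth=1)
Visible at query point: b=84 c=84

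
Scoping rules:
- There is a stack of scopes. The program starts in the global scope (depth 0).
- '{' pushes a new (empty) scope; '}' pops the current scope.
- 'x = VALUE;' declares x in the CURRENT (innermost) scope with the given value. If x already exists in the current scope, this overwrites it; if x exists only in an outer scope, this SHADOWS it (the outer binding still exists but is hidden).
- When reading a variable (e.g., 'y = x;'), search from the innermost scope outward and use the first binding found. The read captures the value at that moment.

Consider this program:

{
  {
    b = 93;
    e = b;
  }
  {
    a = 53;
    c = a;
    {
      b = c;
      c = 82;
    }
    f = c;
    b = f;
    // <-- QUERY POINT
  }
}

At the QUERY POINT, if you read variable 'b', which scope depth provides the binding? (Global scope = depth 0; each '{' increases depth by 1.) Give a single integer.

Step 1: enter scope (depth=1)
Step 2: enter scope (depth=2)
Step 3: declare b=93 at depth 2
Step 4: declare e=(read b)=93 at depth 2
Step 5: exit scope (depth=1)
Step 6: enter scope (depth=2)
Step 7: declare a=53 at depth 2
Step 8: declare c=(read a)=53 at depth 2
Step 9: enter scope (depth=3)
Step 10: declare b=(read c)=53 at depth 3
Step 11: declare c=82 at depth 3
Step 12: exit scope (depth=2)
Step 13: declare f=(read c)=53 at depth 2
Step 14: declare b=(read f)=53 at depth 2
Visible at query point: a=53 b=53 c=53 f=53

Answer: 2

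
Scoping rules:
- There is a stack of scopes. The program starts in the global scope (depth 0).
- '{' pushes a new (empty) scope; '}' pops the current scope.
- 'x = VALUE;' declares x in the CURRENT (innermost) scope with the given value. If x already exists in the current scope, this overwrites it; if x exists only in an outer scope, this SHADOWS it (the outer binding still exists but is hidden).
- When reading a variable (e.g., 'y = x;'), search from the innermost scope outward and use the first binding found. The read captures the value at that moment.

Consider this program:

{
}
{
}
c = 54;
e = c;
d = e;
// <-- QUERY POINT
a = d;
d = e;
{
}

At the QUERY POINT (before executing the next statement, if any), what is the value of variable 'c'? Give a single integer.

Answer: 54

Derivation:
Step 1: enter scope (depth=1)
Step 2: exit scope (depth=0)
Step 3: enter scope (depth=1)
Step 4: exit scope (depth=0)
Step 5: declare c=54 at depth 0
Step 6: declare e=(read c)=54 at depth 0
Step 7: declare d=(read e)=54 at depth 0
Visible at query point: c=54 d=54 e=54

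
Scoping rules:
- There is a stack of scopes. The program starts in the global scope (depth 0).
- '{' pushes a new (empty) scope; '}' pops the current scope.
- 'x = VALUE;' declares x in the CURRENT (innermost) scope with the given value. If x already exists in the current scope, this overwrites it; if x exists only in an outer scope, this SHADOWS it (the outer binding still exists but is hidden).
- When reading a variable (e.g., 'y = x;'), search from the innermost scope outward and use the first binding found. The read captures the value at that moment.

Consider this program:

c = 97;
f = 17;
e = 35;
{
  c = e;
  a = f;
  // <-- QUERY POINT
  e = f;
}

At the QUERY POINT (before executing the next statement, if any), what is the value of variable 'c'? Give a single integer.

Answer: 35

Derivation:
Step 1: declare c=97 at depth 0
Step 2: declare f=17 at depth 0
Step 3: declare e=35 at depth 0
Step 4: enter scope (depth=1)
Step 5: declare c=(read e)=35 at depth 1
Step 6: declare a=(read f)=17 at depth 1
Visible at query point: a=17 c=35 e=35 f=17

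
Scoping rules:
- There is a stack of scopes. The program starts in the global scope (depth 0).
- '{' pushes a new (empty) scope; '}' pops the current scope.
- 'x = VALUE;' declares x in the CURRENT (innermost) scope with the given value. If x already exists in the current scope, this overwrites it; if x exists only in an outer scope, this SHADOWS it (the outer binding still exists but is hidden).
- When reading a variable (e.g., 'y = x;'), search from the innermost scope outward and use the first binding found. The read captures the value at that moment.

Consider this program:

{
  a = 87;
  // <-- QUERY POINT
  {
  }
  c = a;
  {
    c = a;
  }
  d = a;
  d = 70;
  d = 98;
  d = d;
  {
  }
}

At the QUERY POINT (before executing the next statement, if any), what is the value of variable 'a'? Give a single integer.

Answer: 87

Derivation:
Step 1: enter scope (depth=1)
Step 2: declare a=87 at depth 1
Visible at query point: a=87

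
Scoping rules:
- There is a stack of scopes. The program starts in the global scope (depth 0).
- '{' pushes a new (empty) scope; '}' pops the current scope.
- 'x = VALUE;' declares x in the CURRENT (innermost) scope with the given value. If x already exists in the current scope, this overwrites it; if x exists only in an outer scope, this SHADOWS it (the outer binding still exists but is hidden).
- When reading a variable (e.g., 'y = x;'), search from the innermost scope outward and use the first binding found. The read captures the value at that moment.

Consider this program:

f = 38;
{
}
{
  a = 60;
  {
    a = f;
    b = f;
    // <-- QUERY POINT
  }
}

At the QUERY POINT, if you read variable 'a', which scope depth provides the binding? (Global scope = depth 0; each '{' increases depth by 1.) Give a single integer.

Answer: 2

Derivation:
Step 1: declare f=38 at depth 0
Step 2: enter scope (depth=1)
Step 3: exit scope (depth=0)
Step 4: enter scope (depth=1)
Step 5: declare a=60 at depth 1
Step 6: enter scope (depth=2)
Step 7: declare a=(read f)=38 at depth 2
Step 8: declare b=(read f)=38 at depth 2
Visible at query point: a=38 b=38 f=38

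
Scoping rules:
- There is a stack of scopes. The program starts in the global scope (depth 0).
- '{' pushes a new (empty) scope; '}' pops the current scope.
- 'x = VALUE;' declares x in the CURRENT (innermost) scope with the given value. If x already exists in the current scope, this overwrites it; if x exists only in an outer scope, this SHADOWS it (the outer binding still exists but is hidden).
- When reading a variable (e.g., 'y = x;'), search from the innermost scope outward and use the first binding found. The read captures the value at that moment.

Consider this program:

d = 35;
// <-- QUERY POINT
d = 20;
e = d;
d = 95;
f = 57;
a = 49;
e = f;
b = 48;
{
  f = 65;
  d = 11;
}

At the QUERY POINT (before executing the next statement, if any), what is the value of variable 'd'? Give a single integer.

Answer: 35

Derivation:
Step 1: declare d=35 at depth 0
Visible at query point: d=35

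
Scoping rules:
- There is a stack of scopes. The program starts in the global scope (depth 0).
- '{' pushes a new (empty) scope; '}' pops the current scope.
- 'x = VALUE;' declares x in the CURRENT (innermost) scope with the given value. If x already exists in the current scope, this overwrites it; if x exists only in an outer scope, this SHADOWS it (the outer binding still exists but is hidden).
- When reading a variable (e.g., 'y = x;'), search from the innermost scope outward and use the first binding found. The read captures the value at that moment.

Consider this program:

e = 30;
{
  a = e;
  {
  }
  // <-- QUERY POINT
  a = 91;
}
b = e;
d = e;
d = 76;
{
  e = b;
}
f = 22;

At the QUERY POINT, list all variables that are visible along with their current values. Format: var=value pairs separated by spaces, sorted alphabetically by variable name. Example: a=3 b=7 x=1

Answer: a=30 e=30

Derivation:
Step 1: declare e=30 at depth 0
Step 2: enter scope (depth=1)
Step 3: declare a=(read e)=30 at depth 1
Step 4: enter scope (depth=2)
Step 5: exit scope (depth=1)
Visible at query point: a=30 e=30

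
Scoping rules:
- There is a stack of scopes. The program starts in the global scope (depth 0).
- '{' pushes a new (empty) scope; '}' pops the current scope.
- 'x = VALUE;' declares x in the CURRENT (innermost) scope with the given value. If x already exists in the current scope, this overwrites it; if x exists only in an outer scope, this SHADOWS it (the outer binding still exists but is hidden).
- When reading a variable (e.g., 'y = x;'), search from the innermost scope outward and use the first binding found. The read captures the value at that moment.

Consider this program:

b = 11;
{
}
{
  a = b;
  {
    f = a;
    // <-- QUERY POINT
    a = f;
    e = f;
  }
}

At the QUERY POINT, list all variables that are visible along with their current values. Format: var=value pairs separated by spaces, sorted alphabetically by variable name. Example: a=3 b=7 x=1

Step 1: declare b=11 at depth 0
Step 2: enter scope (depth=1)
Step 3: exit scope (depth=0)
Step 4: enter scope (depth=1)
Step 5: declare a=(read b)=11 at depth 1
Step 6: enter scope (depth=2)
Step 7: declare f=(read a)=11 at depth 2
Visible at query point: a=11 b=11 f=11

Answer: a=11 b=11 f=11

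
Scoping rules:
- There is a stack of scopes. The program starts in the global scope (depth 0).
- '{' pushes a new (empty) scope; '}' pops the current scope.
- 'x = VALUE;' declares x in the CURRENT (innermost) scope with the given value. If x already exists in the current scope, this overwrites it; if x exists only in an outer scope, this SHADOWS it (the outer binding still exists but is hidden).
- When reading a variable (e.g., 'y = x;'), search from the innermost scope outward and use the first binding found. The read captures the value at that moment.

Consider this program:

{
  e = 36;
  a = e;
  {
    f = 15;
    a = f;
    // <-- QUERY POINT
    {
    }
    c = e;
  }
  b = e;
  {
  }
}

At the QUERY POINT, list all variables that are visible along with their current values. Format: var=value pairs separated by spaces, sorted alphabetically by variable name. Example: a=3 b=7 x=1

Answer: a=15 e=36 f=15

Derivation:
Step 1: enter scope (depth=1)
Step 2: declare e=36 at depth 1
Step 3: declare a=(read e)=36 at depth 1
Step 4: enter scope (depth=2)
Step 5: declare f=15 at depth 2
Step 6: declare a=(read f)=15 at depth 2
Visible at query point: a=15 e=36 f=15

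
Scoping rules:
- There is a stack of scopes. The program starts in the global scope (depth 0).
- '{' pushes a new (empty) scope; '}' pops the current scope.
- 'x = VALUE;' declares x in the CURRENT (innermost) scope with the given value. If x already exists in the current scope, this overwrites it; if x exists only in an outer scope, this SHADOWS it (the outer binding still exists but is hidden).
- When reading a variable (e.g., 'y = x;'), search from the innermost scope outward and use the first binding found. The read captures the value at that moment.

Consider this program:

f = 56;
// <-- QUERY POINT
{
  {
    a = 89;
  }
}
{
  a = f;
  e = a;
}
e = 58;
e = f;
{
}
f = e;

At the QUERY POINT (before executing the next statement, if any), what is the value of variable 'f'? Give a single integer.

Step 1: declare f=56 at depth 0
Visible at query point: f=56

Answer: 56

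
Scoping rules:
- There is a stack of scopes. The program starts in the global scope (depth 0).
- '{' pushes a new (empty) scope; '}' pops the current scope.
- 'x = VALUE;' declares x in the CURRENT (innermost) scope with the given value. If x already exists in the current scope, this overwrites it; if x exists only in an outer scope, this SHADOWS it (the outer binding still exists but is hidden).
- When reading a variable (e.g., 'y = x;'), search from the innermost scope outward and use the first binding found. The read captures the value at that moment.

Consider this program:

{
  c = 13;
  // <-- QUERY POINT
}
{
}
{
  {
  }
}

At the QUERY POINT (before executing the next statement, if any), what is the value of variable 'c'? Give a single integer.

Step 1: enter scope (depth=1)
Step 2: declare c=13 at depth 1
Visible at query point: c=13

Answer: 13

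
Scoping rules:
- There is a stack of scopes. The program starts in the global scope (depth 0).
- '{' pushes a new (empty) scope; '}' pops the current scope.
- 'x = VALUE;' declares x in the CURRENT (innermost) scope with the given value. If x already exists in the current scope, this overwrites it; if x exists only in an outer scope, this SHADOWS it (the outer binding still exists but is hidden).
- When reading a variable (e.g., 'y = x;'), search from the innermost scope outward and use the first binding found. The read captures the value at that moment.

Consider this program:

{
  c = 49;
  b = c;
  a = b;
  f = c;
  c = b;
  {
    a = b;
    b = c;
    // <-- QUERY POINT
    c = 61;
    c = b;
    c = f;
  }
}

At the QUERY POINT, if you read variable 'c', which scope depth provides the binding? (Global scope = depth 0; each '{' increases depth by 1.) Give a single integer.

Step 1: enter scope (depth=1)
Step 2: declare c=49 at depth 1
Step 3: declare b=(read c)=49 at depth 1
Step 4: declare a=(read b)=49 at depth 1
Step 5: declare f=(read c)=49 at depth 1
Step 6: declare c=(read b)=49 at depth 1
Step 7: enter scope (depth=2)
Step 8: declare a=(read b)=49 at depth 2
Step 9: declare b=(read c)=49 at depth 2
Visible at query point: a=49 b=49 c=49 f=49

Answer: 1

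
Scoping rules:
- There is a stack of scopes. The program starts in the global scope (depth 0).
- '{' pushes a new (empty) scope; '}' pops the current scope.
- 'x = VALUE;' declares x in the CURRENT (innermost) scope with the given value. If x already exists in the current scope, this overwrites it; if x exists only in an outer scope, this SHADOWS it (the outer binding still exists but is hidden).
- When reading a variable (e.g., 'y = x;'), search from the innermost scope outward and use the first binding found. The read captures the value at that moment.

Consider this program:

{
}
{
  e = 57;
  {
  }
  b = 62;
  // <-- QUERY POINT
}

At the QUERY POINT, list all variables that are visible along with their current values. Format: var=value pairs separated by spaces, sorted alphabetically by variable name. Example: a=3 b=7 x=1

Step 1: enter scope (depth=1)
Step 2: exit scope (depth=0)
Step 3: enter scope (depth=1)
Step 4: declare e=57 at depth 1
Step 5: enter scope (depth=2)
Step 6: exit scope (depth=1)
Step 7: declare b=62 at depth 1
Visible at query point: b=62 e=57

Answer: b=62 e=57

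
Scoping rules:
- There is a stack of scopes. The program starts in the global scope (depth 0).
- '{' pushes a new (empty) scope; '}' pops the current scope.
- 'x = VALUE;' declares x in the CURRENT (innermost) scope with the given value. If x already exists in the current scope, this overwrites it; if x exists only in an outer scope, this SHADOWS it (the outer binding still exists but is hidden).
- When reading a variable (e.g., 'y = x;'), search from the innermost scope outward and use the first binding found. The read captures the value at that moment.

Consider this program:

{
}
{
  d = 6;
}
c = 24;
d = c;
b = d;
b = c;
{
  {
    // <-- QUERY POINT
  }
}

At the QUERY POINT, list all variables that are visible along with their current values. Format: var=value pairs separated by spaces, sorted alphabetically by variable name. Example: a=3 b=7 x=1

Answer: b=24 c=24 d=24

Derivation:
Step 1: enter scope (depth=1)
Step 2: exit scope (depth=0)
Step 3: enter scope (depth=1)
Step 4: declare d=6 at depth 1
Step 5: exit scope (depth=0)
Step 6: declare c=24 at depth 0
Step 7: declare d=(read c)=24 at depth 0
Step 8: declare b=(read d)=24 at depth 0
Step 9: declare b=(read c)=24 at depth 0
Step 10: enter scope (depth=1)
Step 11: enter scope (depth=2)
Visible at query point: b=24 c=24 d=24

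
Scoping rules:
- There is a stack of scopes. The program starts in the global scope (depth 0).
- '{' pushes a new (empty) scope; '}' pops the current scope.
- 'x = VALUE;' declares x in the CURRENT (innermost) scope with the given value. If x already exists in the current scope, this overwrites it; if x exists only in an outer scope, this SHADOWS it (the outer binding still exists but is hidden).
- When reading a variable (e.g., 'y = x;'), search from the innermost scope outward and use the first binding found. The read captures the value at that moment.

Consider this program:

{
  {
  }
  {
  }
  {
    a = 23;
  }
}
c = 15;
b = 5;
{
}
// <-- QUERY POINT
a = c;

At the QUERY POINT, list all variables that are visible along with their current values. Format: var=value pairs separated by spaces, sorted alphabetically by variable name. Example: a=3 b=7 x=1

Answer: b=5 c=15

Derivation:
Step 1: enter scope (depth=1)
Step 2: enter scope (depth=2)
Step 3: exit scope (depth=1)
Step 4: enter scope (depth=2)
Step 5: exit scope (depth=1)
Step 6: enter scope (depth=2)
Step 7: declare a=23 at depth 2
Step 8: exit scope (depth=1)
Step 9: exit scope (depth=0)
Step 10: declare c=15 at depth 0
Step 11: declare b=5 at depth 0
Step 12: enter scope (depth=1)
Step 13: exit scope (depth=0)
Visible at query point: b=5 c=15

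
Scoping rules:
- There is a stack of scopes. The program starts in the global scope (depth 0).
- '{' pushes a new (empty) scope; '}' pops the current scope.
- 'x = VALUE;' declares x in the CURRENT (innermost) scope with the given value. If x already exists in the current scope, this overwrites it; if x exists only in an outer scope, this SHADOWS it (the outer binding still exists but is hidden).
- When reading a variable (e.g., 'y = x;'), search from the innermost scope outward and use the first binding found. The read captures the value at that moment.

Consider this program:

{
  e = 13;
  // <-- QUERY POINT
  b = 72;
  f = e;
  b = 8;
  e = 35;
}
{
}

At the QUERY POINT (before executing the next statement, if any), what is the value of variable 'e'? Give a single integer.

Answer: 13

Derivation:
Step 1: enter scope (depth=1)
Step 2: declare e=13 at depth 1
Visible at query point: e=13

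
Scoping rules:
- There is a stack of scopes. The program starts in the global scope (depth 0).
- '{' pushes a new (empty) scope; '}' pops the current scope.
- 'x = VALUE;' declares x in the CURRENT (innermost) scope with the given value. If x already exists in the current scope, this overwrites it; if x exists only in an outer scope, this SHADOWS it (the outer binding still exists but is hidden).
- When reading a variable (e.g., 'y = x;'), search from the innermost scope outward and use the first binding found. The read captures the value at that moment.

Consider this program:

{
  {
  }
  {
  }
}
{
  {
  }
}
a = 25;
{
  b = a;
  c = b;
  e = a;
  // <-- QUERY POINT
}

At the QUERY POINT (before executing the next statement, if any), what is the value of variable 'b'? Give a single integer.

Step 1: enter scope (depth=1)
Step 2: enter scope (depth=2)
Step 3: exit scope (depth=1)
Step 4: enter scope (depth=2)
Step 5: exit scope (depth=1)
Step 6: exit scope (depth=0)
Step 7: enter scope (depth=1)
Step 8: enter scope (depth=2)
Step 9: exit scope (depth=1)
Step 10: exit scope (depth=0)
Step 11: declare a=25 at depth 0
Step 12: enter scope (depth=1)
Step 13: declare b=(read a)=25 at depth 1
Step 14: declare c=(read b)=25 at depth 1
Step 15: declare e=(read a)=25 at depth 1
Visible at query point: a=25 b=25 c=25 e=25

Answer: 25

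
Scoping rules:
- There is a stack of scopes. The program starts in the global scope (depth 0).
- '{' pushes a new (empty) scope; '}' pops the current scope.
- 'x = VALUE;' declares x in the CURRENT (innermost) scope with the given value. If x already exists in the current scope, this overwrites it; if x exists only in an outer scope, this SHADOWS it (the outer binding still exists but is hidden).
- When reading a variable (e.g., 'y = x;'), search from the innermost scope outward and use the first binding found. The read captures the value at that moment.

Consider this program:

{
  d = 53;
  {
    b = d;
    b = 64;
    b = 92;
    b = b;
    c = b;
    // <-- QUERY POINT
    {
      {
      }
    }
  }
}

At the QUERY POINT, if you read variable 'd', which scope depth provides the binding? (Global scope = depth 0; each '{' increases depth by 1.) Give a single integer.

Answer: 1

Derivation:
Step 1: enter scope (depth=1)
Step 2: declare d=53 at depth 1
Step 3: enter scope (depth=2)
Step 4: declare b=(read d)=53 at depth 2
Step 5: declare b=64 at depth 2
Step 6: declare b=92 at depth 2
Step 7: declare b=(read b)=92 at depth 2
Step 8: declare c=(read b)=92 at depth 2
Visible at query point: b=92 c=92 d=53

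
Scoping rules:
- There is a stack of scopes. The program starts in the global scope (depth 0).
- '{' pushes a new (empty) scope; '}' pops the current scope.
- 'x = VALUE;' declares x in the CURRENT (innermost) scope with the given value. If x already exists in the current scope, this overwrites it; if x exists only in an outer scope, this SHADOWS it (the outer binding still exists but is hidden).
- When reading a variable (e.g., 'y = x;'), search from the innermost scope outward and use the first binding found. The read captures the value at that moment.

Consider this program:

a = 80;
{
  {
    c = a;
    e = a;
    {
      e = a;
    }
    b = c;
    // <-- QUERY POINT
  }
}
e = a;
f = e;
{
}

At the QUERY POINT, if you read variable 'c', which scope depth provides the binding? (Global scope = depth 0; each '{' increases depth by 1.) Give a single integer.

Step 1: declare a=80 at depth 0
Step 2: enter scope (depth=1)
Step 3: enter scope (depth=2)
Step 4: declare c=(read a)=80 at depth 2
Step 5: declare e=(read a)=80 at depth 2
Step 6: enter scope (depth=3)
Step 7: declare e=(read a)=80 at depth 3
Step 8: exit scope (depth=2)
Step 9: declare b=(read c)=80 at depth 2
Visible at query point: a=80 b=80 c=80 e=80

Answer: 2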